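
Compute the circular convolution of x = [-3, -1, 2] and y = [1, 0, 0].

(x ⊛ y)[n] = Σ(m=0 to 2) x[m] · y[(n-m) mod 3]

Computing each output sample:
(x ⊛ y)[0] = -3
(x ⊛ y)[1] = -1
(x ⊛ y)[2] = 2

x ⊛ y = [-3, -1, 2]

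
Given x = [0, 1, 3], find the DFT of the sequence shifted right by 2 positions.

Time shift by 2: X_shifted[k] = ω_3^(2k) · X[k]
Shifted x = [1, 3, 0]

DFT(x[n-2]) = [4, -0.5000-2.5981i, -0.5000+2.5981i]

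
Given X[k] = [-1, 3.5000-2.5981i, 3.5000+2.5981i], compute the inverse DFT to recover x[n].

x[n] = (1/3) Σ(k=0 to 2) X[k] · e^(2πikn/3)

Computing each x[n]:
x[0] = 2
x[1] = 0
x[2] = -3

x = [2, 0, -3]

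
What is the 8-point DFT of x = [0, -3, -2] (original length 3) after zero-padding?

Original 3-point DFT: [-5, 2.5000+0.8660i, 2.5000-0.8660i]
Zero-padded 8-point DFT provides frequency interpolation.

DFT_8([x, 0, ...]) = [-5, -2.1213+4.1213i, 2+3i, 2.1213+0.1213i, 1, 2.1213-0.1213i, 2-3i, -2.1213-4.1213i]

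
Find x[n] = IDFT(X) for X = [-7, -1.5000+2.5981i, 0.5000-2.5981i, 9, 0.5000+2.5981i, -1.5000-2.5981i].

x[n] = (1/6) Σ(k=0 to 5) X[k] · e^(2πikn/6)

Computing each x[n]:
x[0] = 0
x[1] = -3
x[2] = -1
x[3] = -2
x[4] = 2
x[5] = -3

x = [0, -3, -1, -2, 2, -3]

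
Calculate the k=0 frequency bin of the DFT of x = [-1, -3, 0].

X[0] = Σ(n=0 to 2) x[n] · ω_3^0 = Σ x[n]
= (-1) + (-3) + (0)

X[0] = -4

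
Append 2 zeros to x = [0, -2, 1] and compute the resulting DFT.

Original 3-point DFT: [-1, 0.5000+2.5981i, 0.5000-2.5981i]
Zero-padded 5-point DFT provides frequency interpolation.

DFT_5([x, 0, ...]) = [-1, -1.4271+1.3143i, 1.9271+2.1266i, 1.9271-2.1266i, -1.4271-1.3143i]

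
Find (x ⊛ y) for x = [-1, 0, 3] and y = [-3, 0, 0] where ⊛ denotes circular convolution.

(x ⊛ y)[n] = Σ(m=0 to 2) x[m] · y[(n-m) mod 3]

Computing each output sample:
(x ⊛ y)[0] = 3
(x ⊛ y)[1] = 0
(x ⊛ y)[2] = -9

x ⊛ y = [3, 0, -9]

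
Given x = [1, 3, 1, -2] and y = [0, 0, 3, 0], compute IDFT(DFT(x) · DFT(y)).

(x ⊛ y)[n] = Σ(m=0 to 3) x[m] · y[(n-m) mod 4]

Computing each output sample:
(x ⊛ y)[0] = 3
(x ⊛ y)[1] = -6
(x ⊛ y)[2] = 3
(x ⊛ y)[3] = 9

x ⊛ y = [3, -6, 3, 9]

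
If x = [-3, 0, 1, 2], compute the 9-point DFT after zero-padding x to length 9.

Original 4-point DFT: [0, -4+2i, -4, -4-2i]
Zero-padded 9-point DFT provides frequency interpolation.

DFT_9([x, 0, ...]) = [0, -3.8264-2.7169i, -4.9397+1.3900i, -1.5000+0.8660i, -3.2340-1.0893i, -3.2340+1.0893i, -1.5000-0.8660i, -4.9397-1.3900i, -3.8264+2.7169i]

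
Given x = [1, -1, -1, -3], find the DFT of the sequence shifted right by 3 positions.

Time shift by 3: X_shifted[k] = ω_4^(3k) · X[k]
Shifted x = [-1, -1, -3, 1]

DFT(x[n-3]) = [-4, 2+2i, -4, 2-2i]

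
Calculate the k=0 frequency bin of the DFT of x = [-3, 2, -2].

X[0] = Σ(n=0 to 2) x[n] · ω_3^0 = Σ x[n]
= (-3) + (2) + (-2)

X[0] = -3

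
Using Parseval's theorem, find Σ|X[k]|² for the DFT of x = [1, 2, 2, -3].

Parseval: Σ|x[n]|² = (1/N)Σ|X[k]|², so Σ|X[k]|² = N·Σ|x[n]|² = 4·18.0000

Σ|X[k]|² = N·Σ|x[n]|² = 4·18.0000 = 72.0000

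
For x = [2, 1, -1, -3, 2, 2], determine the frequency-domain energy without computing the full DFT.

Parseval: Σ|x[n]|² = (1/N)Σ|X[k]|², so Σ|X[k]|² = N·Σ|x[n]|² = 6·23.0000

Σ|X[k]|² = N·Σ|x[n]|² = 6·23.0000 = 138.0000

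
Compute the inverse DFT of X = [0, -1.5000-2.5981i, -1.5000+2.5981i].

x[n] = (1/3) Σ(k=0 to 2) X[k] · e^(2πikn/3)

Computing each x[n]:
x[0] = -1
x[1] = 2
x[2] = -1

x = [-1, 2, -1]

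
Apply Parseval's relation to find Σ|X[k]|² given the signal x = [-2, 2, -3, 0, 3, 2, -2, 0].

Parseval: Σ|x[n]|² = (1/N)Σ|X[k]|², so Σ|X[k]|² = N·Σ|x[n]|² = 8·34.0000

Σ|X[k]|² = N·Σ|x[n]|² = 8·34.0000 = 272.0000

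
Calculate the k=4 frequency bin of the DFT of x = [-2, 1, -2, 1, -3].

X[4] = Σ(n=0 to 4) x[n] · ω_5^(4n) where ω_5 = e^(-2πi/5)
= (-2)·ω_5^0 + (1)·ω_5^4 + (-2)·ω_5^8 + (1)·ω_5^12 + (-3)·ω_5^16

X[4] = -1.8090+2.0409i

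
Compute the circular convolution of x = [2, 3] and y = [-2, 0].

(x ⊛ y)[n] = Σ(m=0 to 1) x[m] · y[(n-m) mod 2]

Computing each output sample:
(x ⊛ y)[0] = -4
(x ⊛ y)[1] = -6

x ⊛ y = [-4, -6]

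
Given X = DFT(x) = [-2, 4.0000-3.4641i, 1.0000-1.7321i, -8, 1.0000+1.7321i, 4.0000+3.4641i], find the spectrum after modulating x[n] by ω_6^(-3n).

Modulation property: DFT(ω_6^(-3n)·x[n]) = X[(k-3) mod 6], so circularly shift X by 3 positions.

X[k-3] = [-8, 1.0000+1.7321i, 4.0000+3.4641i, -2, 4.0000-3.4641i, 1.0000-1.7321i]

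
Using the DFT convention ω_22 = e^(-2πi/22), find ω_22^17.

ω_22^17 = e^(-2πi·17/22)
= cos(-2π·17/22) + i·sin(-2π·17/22)
= cos(-34π/22) + i·sin(-34π/22)

ω_22^17 = cos(-34π/22) + i·sin(-34π/22) = 0.1423+0.9898i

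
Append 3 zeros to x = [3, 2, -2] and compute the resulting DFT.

Original 3-point DFT: [3, 3.0000-3.4641i, 3.0000+3.4641i]
Zero-padded 6-point DFT provides frequency interpolation.

DFT_6([x, 0, ...]) = [3, 5, 3.0000-3.4641i, -1, 3.0000+3.4641i, 5]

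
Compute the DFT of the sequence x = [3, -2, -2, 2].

X[k] = Σ(n=0 to 3) x[n] · ω_4^(nk)
where ω_4 = e^(-2πi/4)

Computing each X[k]:
X[0] = 1
X[1] = 5+4i
X[2] = 1
X[3] = 5-4i

X = [1, 5+4i, 1, 5-4i]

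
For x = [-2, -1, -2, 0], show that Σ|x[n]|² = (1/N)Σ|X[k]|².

Time domain:
Σ|x[n]|² = |-2|² + |-1|² + |-2|² + |0|² = 9.0000

Frequency domain:
(1/4)Σ|X[k]|² = (1/4)(|-5|² + |1i|² + |-3|² + |-1i|²) = (1/4)·36.0000 = 9.0000

Both sides agree, confirming Parseval's theorem.

Σ|x[n]|² = (1/N)Σ|X[k]|² = 9.0000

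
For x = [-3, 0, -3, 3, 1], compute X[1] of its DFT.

X[1] = Σ(n=0 to 4) x[n] · ω_5^(1n) where ω_5 = e^(-2πi/5)
= (-3)·ω_5^0 + (0)·ω_5^1 + (-3)·ω_5^2 + (3)·ω_5^3 + (1)·ω_5^4

X[1] = -2.6910+4.4778i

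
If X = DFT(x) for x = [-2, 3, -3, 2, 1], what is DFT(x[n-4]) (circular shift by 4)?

Time shift by 4: X_shifted[k] = ω_5^(4k) · X[k]
Shifted x = [3, -3, 2, 1, -2]

DFT(x[n-4]) = [1, -0.9721+0.3633i, 7.9721+1.5388i, 7.9721-1.5388i, -0.9721-0.3633i]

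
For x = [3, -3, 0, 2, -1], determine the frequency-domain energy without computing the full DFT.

Parseval: Σ|x[n]|² = (1/N)Σ|X[k]|², so Σ|X[k]|² = N·Σ|x[n]|² = 5·23.0000

Σ|X[k]|² = N·Σ|x[n]|² = 5·23.0000 = 115.0000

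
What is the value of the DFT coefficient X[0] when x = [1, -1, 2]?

X[0] = Σ(n=0 to 2) x[n] · ω_3^0 = Σ x[n]
= (1) + (-1) + (2)

X[0] = 2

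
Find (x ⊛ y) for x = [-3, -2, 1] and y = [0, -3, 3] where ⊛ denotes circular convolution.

(x ⊛ y)[n] = Σ(m=0 to 2) x[m] · y[(n-m) mod 3]

Computing each output sample:
(x ⊛ y)[0] = -9
(x ⊛ y)[1] = 12
(x ⊛ y)[2] = -3

x ⊛ y = [-9, 12, -3]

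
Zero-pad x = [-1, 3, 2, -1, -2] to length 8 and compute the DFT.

Original 5-point DFT: [1, -1.5000-6.5186i, -1.5000-0.0858i, -1.5000+0.0858i, -1.5000+6.5186i]
Zero-padded 8-point DFT provides frequency interpolation.

DFT_8([x, 0, ...]) = [1, 3.8284-3.4142i, -5-4i, -1.8284+0.5858i, -3, -1.8284-0.5858i, -5+4i, 3.8284+3.4142i]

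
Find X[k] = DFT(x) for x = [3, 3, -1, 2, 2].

X[k] = Σ(n=0 to 4) x[n] · ω_5^(nk)
where ω_5 = e^(-2πi/5)

Computing each X[k]:
X[0] = 9
X[1] = 3.7361+0.8123i
X[2] = -0.7361-3.4410i
X[3] = -0.7361+3.4410i
X[4] = 3.7361-0.8123i

X = [9, 3.7361+0.8123i, -0.7361-3.4410i, -0.7361+3.4410i, 3.7361-0.8123i]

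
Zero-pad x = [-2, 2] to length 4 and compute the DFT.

Original 2-point DFT: [0, -4]
Zero-padded 4-point DFT provides frequency interpolation.

DFT_4([x, 0, ...]) = [0, -2-2i, -4, -2+2i]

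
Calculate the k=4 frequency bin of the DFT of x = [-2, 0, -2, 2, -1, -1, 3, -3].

X[4] = Σ(n=0 to 7) x[n] · ω_8^(4n) where ω_8 = e^(-2πi/8)
= (-2)·ω_8^0 + (0)·ω_8^4 + (-2)·ω_8^8 + (2)·ω_8^12 + (-1)·ω_8^16 + (-1)·ω_8^20 + (3)·ω_8^24 + (-3)·ω_8^28

X[4] = 0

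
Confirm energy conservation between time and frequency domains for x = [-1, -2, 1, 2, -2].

Time domain:
Σ|x[n]|² = |-1|² + |-2|² + |1|² + |2|² + |-2|² = 14.0000

Frequency domain:
(1/5)Σ|X[k]|² = (1/5)(|-2|² + |-4.6631+0.5878i|² + |3.1631-0.9511i|² + |3.1631+0.9511i|² + |-4.6631-0.5878i|²) = (1/5)·70.0000 = 14.0000

Both sides agree, confirming Parseval's theorem.

Σ|x[n]|² = (1/N)Σ|X[k]|² = 14.0000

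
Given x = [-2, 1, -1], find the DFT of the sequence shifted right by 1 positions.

Time shift by 1: X_shifted[k] = ω_3^(1k) · X[k]
Shifted x = [-1, -2, 1]

DFT(x[n-1]) = [-2, -0.5000+2.5981i, -0.5000-2.5981i]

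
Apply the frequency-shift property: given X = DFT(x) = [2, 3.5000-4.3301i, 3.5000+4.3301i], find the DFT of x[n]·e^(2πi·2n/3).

Modulation property: DFT(ω_3^(-2n)·x[n]) = X[(k-2) mod 3], so circularly shift X by 2 positions.

X[k-2] = [3.5000-4.3301i, 3.5000+4.3301i, 2]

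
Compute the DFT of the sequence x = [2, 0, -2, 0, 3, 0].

X[k] = Σ(n=0 to 5) x[n] · ω_6^(nk)
where ω_6 = e^(-2πi/6)

Computing each X[k]:
X[0] = 3
X[1] = 1.5000+4.3301i
X[2] = 1.5000-4.3301i
X[3] = 3
X[4] = 1.5000+4.3301i
X[5] = 1.5000-4.3301i

X = [3, 1.5000+4.3301i, 1.5000-4.3301i, 3, 1.5000+4.3301i, 1.5000-4.3301i]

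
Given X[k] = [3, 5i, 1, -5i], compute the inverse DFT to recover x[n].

x[n] = (1/4) Σ(k=0 to 3) X[k] · e^(2πikn/4)

Computing each x[n]:
x[0] = 1
x[1] = -2
x[2] = 1
x[3] = 3

x = [1, -2, 1, 3]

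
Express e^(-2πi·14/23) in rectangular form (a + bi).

ω_23^14 = e^(-2πi·14/23)
= cos(-2π·14/23) + i·sin(-2π·14/23)
= cos(-28π/23) + i·sin(-28π/23)

ω_23^14 = cos(-28π/23) + i·sin(-28π/23) = -0.7757+0.6311i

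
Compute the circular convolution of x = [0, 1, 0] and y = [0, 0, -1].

(x ⊛ y)[n] = Σ(m=0 to 2) x[m] · y[(n-m) mod 3]

Computing each output sample:
(x ⊛ y)[0] = -1
(x ⊛ y)[1] = 0
(x ⊛ y)[2] = 0

x ⊛ y = [-1, 0, 0]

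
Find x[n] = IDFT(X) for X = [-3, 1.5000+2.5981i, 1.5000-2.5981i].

x[n] = (1/3) Σ(k=0 to 2) X[k] · e^(2πikn/3)

Computing each x[n]:
x[0] = 0
x[1] = -3
x[2] = 0

x = [0, -3, 0]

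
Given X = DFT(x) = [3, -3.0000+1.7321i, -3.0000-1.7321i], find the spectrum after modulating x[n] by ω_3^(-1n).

Modulation property: DFT(ω_3^(-1n)·x[n]) = X[(k-1) mod 3], so circularly shift X by 1 positions.

X[k-1] = [-3.0000-1.7321i, 3, -3.0000+1.7321i]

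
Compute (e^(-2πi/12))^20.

Since ω_12^12 = 1, powers reduce modulo 12.
20 mod 12 = 8
So ω_12^20 = ω_12^8 = e^(-2πi·8/12)

ω_12^20 = ω_12^8 = -0.5000+0.8660i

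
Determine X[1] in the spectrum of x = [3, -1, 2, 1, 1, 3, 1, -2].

X[1] = Σ(n=0 to 7) x[n] · ω_8^(1n) where ω_8 = e^(-2πi/8)
= (3)·ω_8^0 + (-1)·ω_8^1 + (2)·ω_8^2 + (1)·ω_8^3 + (1)·ω_8^4 + (3)·ω_8^5 + (1)·ω_8^6 + (-2)·ω_8^7

X[1] = -2.9497-0.2929i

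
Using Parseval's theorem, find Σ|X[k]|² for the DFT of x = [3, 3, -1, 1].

Parseval: Σ|x[n]|² = (1/N)Σ|X[k]|², so Σ|X[k]|² = N·Σ|x[n]|² = 4·20.0000

Σ|X[k]|² = N·Σ|x[n]|² = 4·20.0000 = 80.0000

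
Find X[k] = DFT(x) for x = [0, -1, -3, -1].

X[k] = Σ(n=0 to 3) x[n] · ω_4^(nk)
where ω_4 = e^(-2πi/4)

Computing each X[k]:
X[0] = -5
X[1] = 3
X[2] = -1
X[3] = 3

X = [-5, 3, -1, 3]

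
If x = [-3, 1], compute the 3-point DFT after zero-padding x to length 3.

Original 2-point DFT: [-2, -4]
Zero-padded 3-point DFT provides frequency interpolation.

DFT_3([x, 0, ...]) = [-2, -3.5000-0.8660i, -3.5000+0.8660i]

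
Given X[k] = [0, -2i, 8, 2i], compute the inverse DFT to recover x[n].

x[n] = (1/4) Σ(k=0 to 3) X[k] · e^(2πikn/4)

Computing each x[n]:
x[0] = 2
x[1] = -1
x[2] = 2
x[3] = -3

x = [2, -1, 2, -3]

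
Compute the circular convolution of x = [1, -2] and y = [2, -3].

(x ⊛ y)[n] = Σ(m=0 to 1) x[m] · y[(n-m) mod 2]

Computing each output sample:
(x ⊛ y)[0] = 8
(x ⊛ y)[1] = -7

x ⊛ y = [8, -7]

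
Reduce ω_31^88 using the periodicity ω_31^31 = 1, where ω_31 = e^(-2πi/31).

Since ω_31^31 = 1, powers reduce modulo 31.
88 mod 31 = 26
So ω_31^88 = ω_31^26 = e^(-2πi·26/31)

ω_31^88 = ω_31^26 = 0.5290+0.8486i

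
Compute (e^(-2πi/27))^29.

Since ω_27^27 = 1, powers reduce modulo 27.
29 mod 27 = 2
So ω_27^29 = ω_27^2 = e^(-2πi·2/27)

ω_27^29 = ω_27^2 = 0.8936-0.4488i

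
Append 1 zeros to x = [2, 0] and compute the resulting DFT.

Original 2-point DFT: [2, 2]
Zero-padded 3-point DFT provides frequency interpolation.

DFT_3([x, 0, ...]) = [2, 2, 2]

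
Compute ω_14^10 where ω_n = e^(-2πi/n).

ω_14^10 = e^(-2πi·10/14)
= cos(-2π·10/14) + i·sin(-2π·10/14)
= cos(-20π/14) + i·sin(-20π/14)

ω_14^10 = cos(-20π/14) + i·sin(-20π/14) = -0.2225+0.9749i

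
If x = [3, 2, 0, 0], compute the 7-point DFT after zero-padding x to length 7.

Original 4-point DFT: [5, 3-2i, 1, 3+2i]
Zero-padded 7-point DFT provides frequency interpolation.

DFT_7([x, 0, ...]) = [5, 4.2470-1.5637i, 2.5550-1.9499i, 1.1981-0.8678i, 1.1981+0.8678i, 2.5550+1.9499i, 4.2470+1.5637i]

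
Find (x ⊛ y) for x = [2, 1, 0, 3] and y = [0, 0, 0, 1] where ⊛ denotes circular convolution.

(x ⊛ y)[n] = Σ(m=0 to 3) x[m] · y[(n-m) mod 4]

Computing each output sample:
(x ⊛ y)[0] = 1
(x ⊛ y)[1] = 0
(x ⊛ y)[2] = 3
(x ⊛ y)[3] = 2

x ⊛ y = [1, 0, 3, 2]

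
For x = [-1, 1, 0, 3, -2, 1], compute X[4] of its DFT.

X[4] = Σ(n=0 to 5) x[n] · ω_6^(4n) where ω_6 = e^(-2πi/6)
= (-1)·ω_6^0 + (1)·ω_6^4 + (0)·ω_6^8 + (3)·ω_6^12 + (-2)·ω_6^16 + (1)·ω_6^20

X[4] = 2.0000-1.7321i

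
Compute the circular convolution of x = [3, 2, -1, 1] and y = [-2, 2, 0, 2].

(x ⊛ y)[n] = Σ(m=0 to 3) x[m] · y[(n-m) mod 4]

Computing each output sample:
(x ⊛ y)[0] = 0
(x ⊛ y)[1] = 0
(x ⊛ y)[2] = 8
(x ⊛ y)[3] = 2

x ⊛ y = [0, 0, 8, 2]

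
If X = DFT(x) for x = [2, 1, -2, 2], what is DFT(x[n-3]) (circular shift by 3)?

Time shift by 3: X_shifted[k] = ω_4^(3k) · X[k]
Shifted x = [1, -2, 2, 2]

DFT(x[n-3]) = [3, -1+4i, 3, -1-4i]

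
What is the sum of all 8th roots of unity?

Sum of all nth roots of unity equals 0 for n > 1 (geometric series with r ≠ 1).

0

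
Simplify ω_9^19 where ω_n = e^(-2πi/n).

Since ω_9^9 = 1, powers reduce modulo 9.
19 mod 9 = 1
So ω_9^19 = ω_9^1 = e^(-2πi·1/9)

ω_9^19 = ω_9^1 = 0.7660-0.6428i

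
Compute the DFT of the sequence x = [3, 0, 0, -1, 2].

X[k] = Σ(n=0 to 4) x[n] · ω_5^(nk)
where ω_5 = e^(-2πi/5)

Computing each X[k]:
X[0] = 4
X[1] = 4.4271+1.3143i
X[2] = 1.0729+2.1266i
X[3] = 1.0729-2.1266i
X[4] = 4.4271-1.3143i

X = [4, 4.4271+1.3143i, 1.0729+2.1266i, 1.0729-2.1266i, 4.4271-1.3143i]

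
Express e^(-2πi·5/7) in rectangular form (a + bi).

ω_7^5 = e^(-2πi·5/7)
= cos(-2π·5/7) + i·sin(-2π·5/7)
= cos(-10π/7) + i·sin(-10π/7)

ω_7^5 = cos(-10π/7) + i·sin(-10π/7) = -0.2225+0.9749i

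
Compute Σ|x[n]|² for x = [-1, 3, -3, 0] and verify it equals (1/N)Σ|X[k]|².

Time domain:
Σ|x[n]|² = |-1|² + |3|² + |-3|² + |0|² = 19.0000

Frequency domain:
(1/4)Σ|X[k]|² = (1/4)(|-1|² + |2-3i|² + |-7|² + |2+3i|²) = (1/4)·76.0000 = 19.0000

Both sides agree, confirming Parseval's theorem.

Σ|x[n]|² = (1/N)Σ|X[k]|² = 19.0000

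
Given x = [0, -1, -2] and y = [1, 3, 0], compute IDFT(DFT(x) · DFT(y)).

(x ⊛ y)[n] = Σ(m=0 to 2) x[m] · y[(n-m) mod 3]

Computing each output sample:
(x ⊛ y)[0] = -6
(x ⊛ y)[1] = -1
(x ⊛ y)[2] = -5

x ⊛ y = [-6, -1, -5]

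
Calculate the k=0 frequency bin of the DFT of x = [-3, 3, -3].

X[0] = Σ(n=0 to 2) x[n] · ω_3^0 = Σ x[n]
= (-3) + (3) + (-3)

X[0] = -3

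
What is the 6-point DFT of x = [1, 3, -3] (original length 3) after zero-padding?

Original 3-point DFT: [1, 1.0000-5.1962i, 1.0000+5.1962i]
Zero-padded 6-point DFT provides frequency interpolation.

DFT_6([x, 0, ...]) = [1, 4, 1.0000-5.1962i, -5, 1.0000+5.1962i, 4]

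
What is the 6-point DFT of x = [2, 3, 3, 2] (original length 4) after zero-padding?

Original 4-point DFT: [10, -1-1i, 0, -1+1i]
Zero-padded 6-point DFT provides frequency interpolation.

DFT_6([x, 0, ...]) = [10, -5.1962i, 1, 0, 1, 5.1962i]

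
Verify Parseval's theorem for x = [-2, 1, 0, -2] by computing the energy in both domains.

Time domain:
Σ|x[n]|² = |-2|² + |1|² + |0|² + |-2|² = 9.0000

Frequency domain:
(1/4)Σ|X[k]|² = (1/4)(|-3|² + |-2-3i|² + |-1|² + |-2+3i|²) = (1/4)·36.0000 = 9.0000

Both sides agree, confirming Parseval's theorem.

Σ|x[n]|² = (1/N)Σ|X[k]|² = 9.0000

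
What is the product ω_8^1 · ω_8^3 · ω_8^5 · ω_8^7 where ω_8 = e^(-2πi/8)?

The primitive 8th roots of unity are ω_8^k for k coprime to 8: k ∈ {1, 3, 5, 7}
Their product equals the constant term of the cyclotomic polynomial Φ_8(x) up to sign.
For n ≥ 3, the product of all primitive nth roots of unity is 1. (For n=1 it is 1; for n=2 it is -1.)

1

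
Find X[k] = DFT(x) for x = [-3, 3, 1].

X[k] = Σ(n=0 to 2) x[n] · ω_3^(nk)
where ω_3 = e^(-2πi/3)

Computing each X[k]:
X[0] = 1
X[1] = -5.0000-1.7321i
X[2] = -5.0000+1.7321i

X = [1, -5.0000-1.7321i, -5.0000+1.7321i]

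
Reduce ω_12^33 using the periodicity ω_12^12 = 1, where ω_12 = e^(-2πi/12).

Since ω_12^12 = 1, powers reduce modulo 12.
33 mod 12 = 9
So ω_12^33 = ω_12^9 = e^(-2πi·9/12)

ω_12^33 = ω_12^9 = 1i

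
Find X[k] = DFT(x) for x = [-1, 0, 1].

X[k] = Σ(n=0 to 2) x[n] · ω_3^(nk)
where ω_3 = e^(-2πi/3)

Computing each X[k]:
X[0] = 0
X[1] = -1.5000+0.8660i
X[2] = -1.5000-0.8660i

X = [0, -1.5000+0.8660i, -1.5000-0.8660i]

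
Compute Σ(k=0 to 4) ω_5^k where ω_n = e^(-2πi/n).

Sum of all nth roots of unity equals 0 for n > 1 (geometric series with r ≠ 1).

0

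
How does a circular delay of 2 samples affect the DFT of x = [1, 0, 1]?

Time shift by 2: X_shifted[k] = ω_3^(2k) · X[k]
Shifted x = [0, 1, 1]

DFT(x[n-2]) = [2, -1, -1]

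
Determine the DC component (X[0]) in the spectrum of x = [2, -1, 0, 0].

X[0] = Σ(n=0 to 3) x[n] · ω_4^0 = Σ x[n]
= (2) + (-1) + (0) + (0)

X[0] = 1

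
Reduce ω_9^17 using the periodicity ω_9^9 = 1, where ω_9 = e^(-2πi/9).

Since ω_9^9 = 1, powers reduce modulo 9.
17 mod 9 = 8
So ω_9^17 = ω_9^8 = e^(-2πi·8/9)

ω_9^17 = ω_9^8 = 0.7660+0.6428i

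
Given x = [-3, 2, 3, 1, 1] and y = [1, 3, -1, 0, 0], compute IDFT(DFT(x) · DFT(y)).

(x ⊛ y)[n] = Σ(m=0 to 4) x[m] · y[(n-m) mod 5]

Computing each output sample:
(x ⊛ y)[0] = -1
(x ⊛ y)[1] = -8
(x ⊛ y)[2] = 12
(x ⊛ y)[3] = 8
(x ⊛ y)[4] = 1

x ⊛ y = [-1, -8, 12, 8, 1]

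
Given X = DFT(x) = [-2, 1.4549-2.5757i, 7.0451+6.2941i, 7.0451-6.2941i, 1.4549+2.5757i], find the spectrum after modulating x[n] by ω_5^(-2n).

Modulation property: DFT(ω_5^(-2n)·x[n]) = X[(k-2) mod 5], so circularly shift X by 2 positions.

X[k-2] = [7.0451-6.2941i, 1.4549+2.5757i, -2, 1.4549-2.5757i, 7.0451+6.2941i]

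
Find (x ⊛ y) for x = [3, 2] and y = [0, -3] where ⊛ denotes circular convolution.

(x ⊛ y)[n] = Σ(m=0 to 1) x[m] · y[(n-m) mod 2]

Computing each output sample:
(x ⊛ y)[0] = -6
(x ⊛ y)[1] = -9

x ⊛ y = [-6, -9]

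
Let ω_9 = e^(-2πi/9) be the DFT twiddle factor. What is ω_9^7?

ω_9^7 = e^(-2πi·7/9)
= cos(-2π·7/9) + i·sin(-2π·7/9)
= cos(-14π/9) + i·sin(-14π/9)

ω_9^7 = cos(-14π/9) + i·sin(-14π/9) = 0.1736+0.9848i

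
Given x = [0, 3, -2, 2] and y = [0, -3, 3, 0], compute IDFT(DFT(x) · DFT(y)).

(x ⊛ y)[n] = Σ(m=0 to 3) x[m] · y[(n-m) mod 4]

Computing each output sample:
(x ⊛ y)[0] = -12
(x ⊛ y)[1] = 6
(x ⊛ y)[2] = -9
(x ⊛ y)[3] = 15

x ⊛ y = [-12, 6, -9, 15]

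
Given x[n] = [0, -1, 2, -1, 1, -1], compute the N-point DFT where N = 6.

X[k] = Σ(n=0 to 5) x[n] · ω_6^(nk)
where ω_6 = e^(-2πi/6)

Computing each X[k]:
X[0] = 0
X[1] = -1.5000-0.8660i
X[2] = -1.5000+0.8660i
X[3] = 6
X[4] = -1.5000-0.8660i
X[5] = -1.5000+0.8660i

X = [0, -1.5000-0.8660i, -1.5000+0.8660i, 6, -1.5000-0.8660i, -1.5000+0.8660i]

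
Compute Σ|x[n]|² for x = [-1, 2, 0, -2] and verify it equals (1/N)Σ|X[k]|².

Time domain:
Σ|x[n]|² = |-1|² + |2|² + |0|² + |-2|² = 9.0000

Frequency domain:
(1/4)Σ|X[k]|² = (1/4)(|-1|² + |-1-4i|² + |-1|² + |-1+4i|²) = (1/4)·36.0000 = 9.0000

Both sides agree, confirming Parseval's theorem.

Σ|x[n]|² = (1/N)Σ|X[k]|² = 9.0000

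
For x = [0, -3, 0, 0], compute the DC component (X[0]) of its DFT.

X[0] = Σ(n=0 to 3) x[n] · ω_4^0 = Σ x[n]
= (0) + (-3) + (0) + (0)

X[0] = -3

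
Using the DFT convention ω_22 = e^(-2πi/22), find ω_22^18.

ω_22^18 = e^(-2πi·18/22)
= cos(-2π·18/22) + i·sin(-2π·18/22)
= cos(-36π/22) + i·sin(-36π/22)

ω_22^18 = cos(-36π/22) + i·sin(-36π/22) = 0.4154+0.9096i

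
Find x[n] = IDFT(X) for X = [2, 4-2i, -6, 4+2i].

x[n] = (1/4) Σ(k=0 to 3) X[k] · e^(2πikn/4)

Computing each x[n]:
x[0] = 1
x[1] = 3
x[2] = -3
x[3] = 1

x = [1, 3, -3, 1]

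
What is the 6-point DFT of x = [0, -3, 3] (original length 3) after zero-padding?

Original 3-point DFT: [0, 5.1962i, -5.1962i]
Zero-padded 6-point DFT provides frequency interpolation.

DFT_6([x, 0, ...]) = [0, -3, 5.1962i, 6, -5.1962i, -3]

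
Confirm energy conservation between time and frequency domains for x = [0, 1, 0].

Time domain:
Σ|x[n]|² = |0|² + |1|² + |0|² = 1.0000

Frequency domain:
(1/3)Σ|X[k]|² = (1/3)(|1|² + |-0.5000-0.8660i|² + |-0.5000+0.8660i|²) = (1/3)·3.0000 = 1.0000

Both sides agree, confirming Parseval's theorem.

Σ|x[n]|² = (1/N)Σ|X[k]|² = 1.0000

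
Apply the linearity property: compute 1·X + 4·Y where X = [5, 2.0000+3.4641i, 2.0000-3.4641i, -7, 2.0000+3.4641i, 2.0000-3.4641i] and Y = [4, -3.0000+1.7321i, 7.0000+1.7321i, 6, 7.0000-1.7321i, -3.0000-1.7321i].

By linearity: DFT(1x + 4y) = 1·DFT(x) + 4·DFT(y)
= 1·[5, 2.0000+3.4641i, 2.0000-3.4641i, -7, 2.0000+3.4641i, 2.0000-3.4641i] + 4·[4, -3.0000+1.7321i, 7.0000+1.7321i, 6, 7.0000-1.7321i, -3.0000-1.7321i]

Computing element-wise:
Z[0] = 1·(5) + 4·(4) = 21
Z[1] = 1·(2.0000+3.4641i) + 4·(-3.0000+1.7321i) = -10.0000+10.3925i
Z[2] = 1·(2.0000-3.4641i) + 4·(7.0000+1.7321i) = 30.0000+3.4643i
Z[3] = 1·(-7) + 4·(6) = 17
Z[4] = 1·(2.0000+3.4641i) + 4·(7.0000-1.7321i) = 30.0000-3.4643i
Z[5] = 1·(2.0000-3.4641i) + 4·(-3.0000-1.7321i) = -10.0000-10.3925i

DFT(1x + 4y) = 1·X + 4·Y = [21, -10.0000+10.3925i, 30.0000+3.4643i, 17, 30.0000-3.4643i, -10.0000-10.3925i]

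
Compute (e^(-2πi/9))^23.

Since ω_9^9 = 1, powers reduce modulo 9.
23 mod 9 = 5
So ω_9^23 = ω_9^5 = e^(-2πi·5/9)

ω_9^23 = ω_9^5 = -0.9397+0.3420i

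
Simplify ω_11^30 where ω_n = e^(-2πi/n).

Since ω_11^11 = 1, powers reduce modulo 11.
30 mod 11 = 8
So ω_11^30 = ω_11^8 = e^(-2πi·8/11)

ω_11^30 = ω_11^8 = -0.1423+0.9898i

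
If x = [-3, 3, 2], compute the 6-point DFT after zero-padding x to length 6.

Original 3-point DFT: [2, -5.5000-0.8660i, -5.5000+0.8660i]
Zero-padded 6-point DFT provides frequency interpolation.

DFT_6([x, 0, ...]) = [2, -2.5000-4.3301i, -5.5000-0.8660i, -4, -5.5000+0.8660i, -2.5000+4.3301i]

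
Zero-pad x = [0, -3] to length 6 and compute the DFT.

Original 2-point DFT: [-3, 3]
Zero-padded 6-point DFT provides frequency interpolation.

DFT_6([x, 0, ...]) = [-3, -1.5000+2.5981i, 1.5000+2.5981i, 3, 1.5000-2.5981i, -1.5000-2.5981i]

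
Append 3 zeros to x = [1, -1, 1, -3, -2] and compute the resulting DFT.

Original 5-point DFT: [-4, 1.6910-3.3022i, 2.8090+3.2164i, 2.8090-3.2164i, 1.6910+3.3022i]
Zero-padded 8-point DFT provides frequency interpolation.

DFT_8([x, 0, ...]) = [-4, 4.4142+1.8284i, -2-2i, 1.5858+3.8284i, 4, 1.5858-3.8284i, -2+2i, 4.4142-1.8284i]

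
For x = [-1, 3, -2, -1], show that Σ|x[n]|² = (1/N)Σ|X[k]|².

Time domain:
Σ|x[n]|² = |-1|² + |3|² + |-2|² + |-1|² = 15.0000

Frequency domain:
(1/4)Σ|X[k]|² = (1/4)(|-1|² + |1-4i|² + |-5|² + |1+4i|²) = (1/4)·60.0000 = 15.0000

Both sides agree, confirming Parseval's theorem.

Σ|x[n]|² = (1/N)Σ|X[k]|² = 15.0000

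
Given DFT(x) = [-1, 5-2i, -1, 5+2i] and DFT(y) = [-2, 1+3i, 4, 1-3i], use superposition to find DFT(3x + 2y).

By linearity: DFT(3x + 2y) = 3·DFT(x) + 2·DFT(y)
= 3·[-1, 5-2i, -1, 5+2i] + 2·[-2, 1+3i, 4, 1-3i]

Computing element-wise:
Z[0] = 3·(-1) + 2·(-2) = -7
Z[1] = 3·(5-2i) + 2·(1+3i) = 17
Z[2] = 3·(-1) + 2·(4) = 5
Z[3] = 3·(5+2i) + 2·(1-3i) = 17

DFT(3x + 2y) = 3·X + 2·Y = [-7, 17, 5, 17]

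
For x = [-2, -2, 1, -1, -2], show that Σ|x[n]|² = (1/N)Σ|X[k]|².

Time domain:
Σ|x[n]|² = |-2|² + |-2|² + |1|² + |-1|² + |-2|² = 14.0000

Frequency domain:
(1/5)Σ|X[k]|² = (1/5)(|-6|² + |-3.2361-1.1756i|² + |1.2361+1.9021i|² + |1.2361-1.9021i|² + |-3.2361+1.1756i|²) = (1/5)·70.0000 = 14.0000

Both sides agree, confirming Parseval's theorem.

Σ|x[n]|² = (1/N)Σ|X[k]|² = 14.0000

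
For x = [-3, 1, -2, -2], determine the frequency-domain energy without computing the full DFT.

Parseval: Σ|x[n]|² = (1/N)Σ|X[k]|², so Σ|X[k]|² = N·Σ|x[n]|² = 4·18.0000

Σ|X[k]|² = N·Σ|x[n]|² = 4·18.0000 = 72.0000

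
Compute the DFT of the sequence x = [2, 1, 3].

X[k] = Σ(n=0 to 2) x[n] · ω_3^(nk)
where ω_3 = e^(-2πi/3)

Computing each X[k]:
X[0] = 6
X[1] = 1.7321i
X[2] = -1.7321i

X = [6, 1.7321i, -1.7321i]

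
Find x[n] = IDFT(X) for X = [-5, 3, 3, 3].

x[n] = (1/4) Σ(k=0 to 3) X[k] · e^(2πikn/4)

Computing each x[n]:
x[0] = 1
x[1] = -2
x[2] = -2
x[3] = -2

x = [1, -2, -2, -2]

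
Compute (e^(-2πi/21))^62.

Since ω_21^21 = 1, powers reduce modulo 21.
62 mod 21 = 20
So ω_21^62 = ω_21^20 = e^(-2πi·20/21)

ω_21^62 = ω_21^20 = 0.9556+0.2948i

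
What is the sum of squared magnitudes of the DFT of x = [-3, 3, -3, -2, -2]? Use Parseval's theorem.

Parseval: Σ|x[n]|² = (1/N)Σ|X[k]|², so Σ|X[k]|² = N·Σ|x[n]|² = 5·35.0000

Σ|X[k]|² = N·Σ|x[n]|² = 5·35.0000 = 175.0000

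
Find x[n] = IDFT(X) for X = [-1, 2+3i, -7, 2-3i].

x[n] = (1/4) Σ(k=0 to 3) X[k] · e^(2πikn/4)

Computing each x[n]:
x[0] = -1
x[1] = 0
x[2] = -3
x[3] = 3

x = [-1, 0, -3, 3]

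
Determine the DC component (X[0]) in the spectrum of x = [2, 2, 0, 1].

X[0] = Σ(n=0 to 3) x[n] · ω_4^0 = Σ x[n]
= (2) + (2) + (0) + (1)

X[0] = 5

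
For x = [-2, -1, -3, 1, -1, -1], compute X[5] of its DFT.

X[5] = Σ(n=0 to 5) x[n] · ω_6^(5n) where ω_6 = e^(-2πi/6)
= (-2)·ω_6^0 + (-1)·ω_6^5 + (-3)·ω_6^10 + (1)·ω_6^15 + (-1)·ω_6^20 + (-1)·ω_6^25

X[5] = -2.0000-1.7321i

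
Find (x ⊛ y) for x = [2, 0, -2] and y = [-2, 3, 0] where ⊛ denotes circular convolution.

(x ⊛ y)[n] = Σ(m=0 to 2) x[m] · y[(n-m) mod 3]

Computing each output sample:
(x ⊛ y)[0] = -10
(x ⊛ y)[1] = 6
(x ⊛ y)[2] = 4

x ⊛ y = [-10, 6, 4]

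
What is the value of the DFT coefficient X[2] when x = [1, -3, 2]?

X[2] = Σ(n=0 to 2) x[n] · ω_3^(2n) where ω_3 = e^(-2πi/3)
= (1)·ω_3^0 + (-3)·ω_3^2 + (2)·ω_3^4

X[2] = 1.5000-4.3301i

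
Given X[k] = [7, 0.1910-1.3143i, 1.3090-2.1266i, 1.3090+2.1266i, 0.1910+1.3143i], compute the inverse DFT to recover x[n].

x[n] = (1/5) Σ(k=0 to 4) X[k] · e^(2πikn/5)

Computing each x[n]:
x[0] = 2
x[1] = 2
x[2] = 1
x[3] = 2
x[4] = 0

x = [2, 2, 1, 2, 0]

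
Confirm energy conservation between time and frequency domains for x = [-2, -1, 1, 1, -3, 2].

Time domain:
Σ|x[n]|² = |-2|² + |-1|² + |1|² + |1|² + |-3|² + |2|² = 20.0000

Frequency domain:
(1/6)Σ|X[k]|² = (1/6)(|-2|² + |-1.5000-0.8660i|² + |-0.5000+6.0622i|² + |-6|² + |-0.5000-6.0622i|² + |-1.5000+0.8660i|²) = (1/6)·120.0000 = 20.0000

Both sides agree, confirming Parseval's theorem.

Σ|x[n]|² = (1/N)Σ|X[k]|² = 20.0000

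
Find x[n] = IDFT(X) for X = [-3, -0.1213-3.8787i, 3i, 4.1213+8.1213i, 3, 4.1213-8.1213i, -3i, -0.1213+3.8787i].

x[n] = (1/8) Σ(k=0 to 7) X[k] · e^(2πikn/8)

Computing each x[n]:
x[0] = 1
x[1] = -3
x[2] = 3
x[3] = 0
x[4] = -1
x[5] = 0
x[6] = -3
x[7] = 0

x = [1, -3, 3, 0, -1, 0, -3, 0]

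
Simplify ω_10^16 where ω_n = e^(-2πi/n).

Since ω_10^10 = 1, powers reduce modulo 10.
16 mod 10 = 6
So ω_10^16 = ω_10^6 = e^(-2πi·6/10)

ω_10^16 = ω_10^6 = -0.8090+0.5878i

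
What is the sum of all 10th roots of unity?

Sum of all nth roots of unity equals 0 for n > 1 (geometric series with r ≠ 1).

0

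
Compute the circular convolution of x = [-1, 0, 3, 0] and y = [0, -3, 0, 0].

(x ⊛ y)[n] = Σ(m=0 to 3) x[m] · y[(n-m) mod 4]

Computing each output sample:
(x ⊛ y)[0] = 0
(x ⊛ y)[1] = 3
(x ⊛ y)[2] = 0
(x ⊛ y)[3] = -9

x ⊛ y = [0, 3, 0, -9]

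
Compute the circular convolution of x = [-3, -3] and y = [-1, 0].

(x ⊛ y)[n] = Σ(m=0 to 1) x[m] · y[(n-m) mod 2]

Computing each output sample:
(x ⊛ y)[0] = 3
(x ⊛ y)[1] = 3

x ⊛ y = [3, 3]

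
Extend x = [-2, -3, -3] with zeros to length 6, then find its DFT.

Original 3-point DFT: [-8, 1, 1]
Zero-padded 6-point DFT provides frequency interpolation.

DFT_6([x, 0, ...]) = [-8, -2.0000+5.1962i, 1, -2, 1, -2.0000-5.1962i]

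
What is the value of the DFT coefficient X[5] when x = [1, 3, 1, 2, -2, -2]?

X[5] = Σ(n=0 to 5) x[n] · ω_6^(5n) where ω_6 = e^(-2πi/6)
= (1)·ω_6^0 + (3)·ω_6^5 + (1)·ω_6^10 + (2)·ω_6^15 + (-2)·ω_6^20 + (-2)·ω_6^25

X[5] = 6.9282i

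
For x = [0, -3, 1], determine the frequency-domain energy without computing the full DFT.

Parseval: Σ|x[n]|² = (1/N)Σ|X[k]|², so Σ|X[k]|² = N·Σ|x[n]|² = 3·10.0000

Σ|X[k]|² = N·Σ|x[n]|² = 3·10.0000 = 30.0000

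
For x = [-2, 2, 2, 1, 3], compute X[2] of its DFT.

X[2] = Σ(n=0 to 4) x[n] · ω_5^(2n) where ω_5 = e^(-2πi/5)
= (-2)·ω_5^0 + (2)·ω_5^2 + (2)·ω_5^4 + (1)·ω_5^6 + (3)·ω_5^8

X[2] = -5.1180+1.5388i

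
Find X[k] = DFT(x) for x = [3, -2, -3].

X[k] = Σ(n=0 to 2) x[n] · ω_3^(nk)
where ω_3 = e^(-2πi/3)

Computing each X[k]:
X[0] = -2
X[1] = 5.5000-0.8660i
X[2] = 5.5000+0.8660i

X = [-2, 5.5000-0.8660i, 5.5000+0.8660i]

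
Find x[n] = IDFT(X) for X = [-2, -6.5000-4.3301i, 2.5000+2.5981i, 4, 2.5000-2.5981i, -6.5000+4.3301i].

x[n] = (1/6) Σ(k=0 to 5) X[k] · e^(2πikn/6)

Computing each x[n]:
x[0] = -1
x[1] = -2
x[2] = 3
x[3] = 2
x[4] = -1
x[5] = -3

x = [-1, -2, 3, 2, -1, -3]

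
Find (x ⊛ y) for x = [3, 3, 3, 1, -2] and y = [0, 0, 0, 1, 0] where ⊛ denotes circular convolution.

(x ⊛ y)[n] = Σ(m=0 to 4) x[m] · y[(n-m) mod 5]

Computing each output sample:
(x ⊛ y)[0] = 3
(x ⊛ y)[1] = 1
(x ⊛ y)[2] = -2
(x ⊛ y)[3] = 3
(x ⊛ y)[4] = 3

x ⊛ y = [3, 1, -2, 3, 3]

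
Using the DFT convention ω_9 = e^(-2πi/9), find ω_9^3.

ω_9^3 = e^(-2πi·3/9)
= cos(-2π·3/9) + i·sin(-2π·3/9)
= cos(-6π/9) + i·sin(-6π/9)

ω_9^3 = cos(-6π/9) + i·sin(-6π/9) = -0.5000-0.8660i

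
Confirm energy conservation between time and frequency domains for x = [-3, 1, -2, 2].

Time domain:
Σ|x[n]|² = |-3|² + |1|² + |-2|² + |2|² = 18.0000

Frequency domain:
(1/4)Σ|X[k]|² = (1/4)(|-2|² + |-1+1i|² + |-8|² + |-1-1i|²) = (1/4)·72.0000 = 18.0000

Both sides agree, confirming Parseval's theorem.

Σ|x[n]|² = (1/N)Σ|X[k]|² = 18.0000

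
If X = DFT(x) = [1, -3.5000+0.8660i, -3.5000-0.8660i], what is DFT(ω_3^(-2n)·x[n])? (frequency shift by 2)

Modulation property: DFT(ω_3^(-2n)·x[n]) = X[(k-2) mod 3], so circularly shift X by 2 positions.

X[k-2] = [-3.5000+0.8660i, -3.5000-0.8660i, 1]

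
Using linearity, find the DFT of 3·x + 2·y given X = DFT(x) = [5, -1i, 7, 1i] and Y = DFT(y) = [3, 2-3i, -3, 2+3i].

By linearity: DFT(3x + 2y) = 3·DFT(x) + 2·DFT(y)
= 3·[5, -1i, 7, 1i] + 2·[3, 2-3i, -3, 2+3i]

Computing element-wise:
Z[0] = 3·(5) + 2·(3) = 21
Z[1] = 3·(-1i) + 2·(2-3i) = 4-9i
Z[2] = 3·(7) + 2·(-3) = 15
Z[3] = 3·(1i) + 2·(2+3i) = 4+9i

DFT(3x + 2y) = 3·X + 2·Y = [21, 4-9i, 15, 4+9i]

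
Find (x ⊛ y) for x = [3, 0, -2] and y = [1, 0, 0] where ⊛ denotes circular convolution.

(x ⊛ y)[n] = Σ(m=0 to 2) x[m] · y[(n-m) mod 3]

Computing each output sample:
(x ⊛ y)[0] = 3
(x ⊛ y)[1] = 0
(x ⊛ y)[2] = -2

x ⊛ y = [3, 0, -2]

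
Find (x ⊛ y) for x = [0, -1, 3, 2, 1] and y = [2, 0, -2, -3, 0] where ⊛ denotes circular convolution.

(x ⊛ y)[n] = Σ(m=0 to 4) x[m] · y[(n-m) mod 5]

Computing each output sample:
(x ⊛ y)[0] = -13
(x ⊛ y)[1] = -10
(x ⊛ y)[2] = 3
(x ⊛ y)[3] = 6
(x ⊛ y)[4] = -1

x ⊛ y = [-13, -10, 3, 6, -1]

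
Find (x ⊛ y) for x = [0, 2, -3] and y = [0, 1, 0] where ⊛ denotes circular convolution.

(x ⊛ y)[n] = Σ(m=0 to 2) x[m] · y[(n-m) mod 3]

Computing each output sample:
(x ⊛ y)[0] = -3
(x ⊛ y)[1] = 0
(x ⊛ y)[2] = 2

x ⊛ y = [-3, 0, 2]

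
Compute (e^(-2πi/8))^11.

Since ω_8^8 = 1, powers reduce modulo 8.
11 mod 8 = 3
So ω_8^11 = ω_8^3 = e^(-2πi·3/8)

ω_8^11 = ω_8^3 = -0.7071-0.7071i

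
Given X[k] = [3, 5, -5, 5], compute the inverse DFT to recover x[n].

x[n] = (1/4) Σ(k=0 to 3) X[k] · e^(2πikn/4)

Computing each x[n]:
x[0] = 2
x[1] = 2
x[2] = -3
x[3] = 2

x = [2, 2, -3, 2]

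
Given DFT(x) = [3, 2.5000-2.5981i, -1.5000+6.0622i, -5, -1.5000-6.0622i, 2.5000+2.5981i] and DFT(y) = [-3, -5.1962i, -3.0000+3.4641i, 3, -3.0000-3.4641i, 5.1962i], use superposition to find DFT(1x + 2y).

By linearity: DFT(1x + 2y) = 1·DFT(x) + 2·DFT(y)
= 1·[3, 2.5000-2.5981i, -1.5000+6.0622i, -5, -1.5000-6.0622i, 2.5000+2.5981i] + 2·[-3, -5.1962i, -3.0000+3.4641i, 3, -3.0000-3.4641i, 5.1962i]

Computing element-wise:
Z[0] = 1·(3) + 2·(-3) = -3
Z[1] = 1·(2.5000-2.5981i) + 2·(-5.1962i) = 2.5000-12.9905i
Z[2] = 1·(-1.5000+6.0622i) + 2·(-3.0000+3.4641i) = -7.5000+12.9904i
Z[3] = 1·(-5) + 2·(3) = 1
Z[4] = 1·(-1.5000-6.0622i) + 2·(-3.0000-3.4641i) = -7.5000-12.9904i
Z[5] = 1·(2.5000+2.5981i) + 2·(5.1962i) = 2.5000+12.9905i

DFT(1x + 2y) = 1·X + 2·Y = [-3, 2.5000-12.9905i, -7.5000+12.9904i, 1, -7.5000-12.9904i, 2.5000+12.9905i]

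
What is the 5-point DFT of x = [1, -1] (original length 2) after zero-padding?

Original 2-point DFT: [0, 2]
Zero-padded 5-point DFT provides frequency interpolation.

DFT_5([x, 0, ...]) = [0, 0.6910+0.9511i, 1.8090+0.5878i, 1.8090-0.5878i, 0.6910-0.9511i]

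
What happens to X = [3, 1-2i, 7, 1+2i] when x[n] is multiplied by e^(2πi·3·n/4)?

Modulation property: DFT(ω_4^(-3n)·x[n]) = X[(k-3) mod 4], so circularly shift X by 3 positions.

X[k-3] = [1-2i, 7, 1+2i, 3]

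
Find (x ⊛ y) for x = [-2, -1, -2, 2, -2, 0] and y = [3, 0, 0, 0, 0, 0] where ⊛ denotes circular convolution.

(x ⊛ y)[n] = Σ(m=0 to 5) x[m] · y[(n-m) mod 6]

Computing each output sample:
(x ⊛ y)[0] = -6
(x ⊛ y)[1] = -3
(x ⊛ y)[2] = -6
(x ⊛ y)[3] = 6
(x ⊛ y)[4] = -6
(x ⊛ y)[5] = 0

x ⊛ y = [-6, -3, -6, 6, -6, 0]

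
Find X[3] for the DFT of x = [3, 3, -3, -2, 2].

X[3] = Σ(n=0 to 4) x[n] · ω_5^(3n) where ω_5 = e^(-2πi/5)
= (3)·ω_5^0 + (3)·ω_5^3 + (-3)·ω_5^6 + (-2)·ω_5^9 + (2)·ω_5^12

X[3] = -2.5902+1.5388i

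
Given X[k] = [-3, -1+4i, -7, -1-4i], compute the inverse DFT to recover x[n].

x[n] = (1/4) Σ(k=0 to 3) X[k] · e^(2πikn/4)

Computing each x[n]:
x[0] = -3
x[1] = -1
x[2] = -2
x[3] = 3

x = [-3, -1, -2, 3]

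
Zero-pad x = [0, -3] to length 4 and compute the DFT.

Original 2-point DFT: [-3, 3]
Zero-padded 4-point DFT provides frequency interpolation.

DFT_4([x, 0, ...]) = [-3, 3i, 3, -3i]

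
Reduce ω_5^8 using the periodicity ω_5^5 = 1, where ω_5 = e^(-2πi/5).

Since ω_5^5 = 1, powers reduce modulo 5.
8 mod 5 = 3
So ω_5^8 = ω_5^3 = e^(-2πi·3/5)

ω_5^8 = ω_5^3 = -0.8090+0.5878i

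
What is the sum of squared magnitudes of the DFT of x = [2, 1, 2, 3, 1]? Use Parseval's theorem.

Parseval: Σ|x[n]|² = (1/N)Σ|X[k]|², so Σ|X[k]|² = N·Σ|x[n]|² = 5·19.0000

Σ|X[k]|² = N·Σ|x[n]|² = 5·19.0000 = 95.0000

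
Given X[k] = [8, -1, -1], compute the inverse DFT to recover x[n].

x[n] = (1/3) Σ(k=0 to 2) X[k] · e^(2πikn/3)

Computing each x[n]:
x[0] = 2
x[1] = 3
x[2] = 3

x = [2, 3, 3]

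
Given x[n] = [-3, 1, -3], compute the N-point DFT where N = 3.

X[k] = Σ(n=0 to 2) x[n] · ω_3^(nk)
where ω_3 = e^(-2πi/3)

Computing each X[k]:
X[0] = -5
X[1] = -2.0000-3.4641i
X[2] = -2.0000+3.4641i

X = [-5, -2.0000-3.4641i, -2.0000+3.4641i]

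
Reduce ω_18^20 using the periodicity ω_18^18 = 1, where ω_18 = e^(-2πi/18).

Since ω_18^18 = 1, powers reduce modulo 18.
20 mod 18 = 2
So ω_18^20 = ω_18^2 = e^(-2πi·2/18)

ω_18^20 = ω_18^2 = 0.7660-0.6428i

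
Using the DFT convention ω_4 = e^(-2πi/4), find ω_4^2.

ω_4^2 = e^(-2πi·2/4)
= cos(-2π·2/4) + i·sin(-2π·2/4)
= cos(-4π/4) + i·sin(-4π/4)

ω_4^2 = cos(-4π/4) + i·sin(-4π/4) = -1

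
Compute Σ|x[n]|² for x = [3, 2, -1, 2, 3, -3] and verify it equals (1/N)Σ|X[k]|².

Time domain:
Σ|x[n]|² = |3|² + |2|² + |-1|² + |2|² + |3|² + |-3|² = 36.0000

Frequency domain:
(1/6)Σ|X[k]|² = (1/6)(|6|² + |-0.5000-0.8660i|² + |4.5000-7.7942i|² + |4|² + |4.5000+7.7942i|² + |-0.5000+0.8660i|²) = (1/6)·216.0000 = 36.0000

Both sides agree, confirming Parseval's theorem.

Σ|x[n]|² = (1/N)Σ|X[k]|² = 36.0000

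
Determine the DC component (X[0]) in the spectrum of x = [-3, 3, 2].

X[0] = Σ(n=0 to 2) x[n] · ω_3^0 = Σ x[n]
= (-3) + (3) + (2)

X[0] = 2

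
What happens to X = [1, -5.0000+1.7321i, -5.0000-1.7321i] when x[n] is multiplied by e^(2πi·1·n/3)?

Modulation property: DFT(ω_3^(-1n)·x[n]) = X[(k-1) mod 3], so circularly shift X by 1 positions.

X[k-1] = [-5.0000-1.7321i, 1, -5.0000+1.7321i]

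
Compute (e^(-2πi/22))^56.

Since ω_22^22 = 1, powers reduce modulo 22.
56 mod 22 = 12
So ω_22^56 = ω_22^12 = e^(-2πi·12/22)

ω_22^56 = ω_22^12 = -0.9595+0.2817i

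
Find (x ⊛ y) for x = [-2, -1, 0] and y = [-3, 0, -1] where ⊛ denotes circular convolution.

(x ⊛ y)[n] = Σ(m=0 to 2) x[m] · y[(n-m) mod 3]

Computing each output sample:
(x ⊛ y)[0] = 7
(x ⊛ y)[1] = 3
(x ⊛ y)[2] = 2

x ⊛ y = [7, 3, 2]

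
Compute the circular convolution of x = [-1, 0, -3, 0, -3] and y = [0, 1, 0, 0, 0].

(x ⊛ y)[n] = Σ(m=0 to 4) x[m] · y[(n-m) mod 5]

Computing each output sample:
(x ⊛ y)[0] = -3
(x ⊛ y)[1] = -1
(x ⊛ y)[2] = 0
(x ⊛ y)[3] = -3
(x ⊛ y)[4] = 0

x ⊛ y = [-3, -1, 0, -3, 0]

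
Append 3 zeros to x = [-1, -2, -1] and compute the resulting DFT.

Original 3-point DFT: [-4, 0.5000+0.8660i, 0.5000-0.8660i]
Zero-padded 6-point DFT provides frequency interpolation.

DFT_6([x, 0, ...]) = [-4, -1.5000+2.5981i, 0.5000+0.8660i, 0, 0.5000-0.8660i, -1.5000-2.5981i]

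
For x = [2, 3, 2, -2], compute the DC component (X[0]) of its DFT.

X[0] = Σ(n=0 to 3) x[n] · ω_4^0 = Σ x[n]
= (2) + (3) + (2) + (-2)

X[0] = 5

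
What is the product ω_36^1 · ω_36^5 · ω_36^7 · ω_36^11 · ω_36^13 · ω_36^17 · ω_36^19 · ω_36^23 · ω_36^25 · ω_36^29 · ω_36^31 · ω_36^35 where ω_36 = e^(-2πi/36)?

The primitive 36th roots of unity are ω_36^k for k coprime to 36: k ∈ {1, 5, 7, 11, 13, 17, 19, 23, 25, 29, 31, 35}
Their product equals the constant term of the cyclotomic polynomial Φ_36(x) up to sign.
For n ≥ 3, the product of all primitive nth roots of unity is 1. (For n=1 it is 1; for n=2 it is -1.)

1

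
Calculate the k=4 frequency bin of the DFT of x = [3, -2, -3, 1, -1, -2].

X[4] = Σ(n=0 to 5) x[n] · ω_6^(4n) where ω_6 = e^(-2πi/6)
= (3)·ω_6^0 + (-2)·ω_6^4 + (-3)·ω_6^8 + (1)·ω_6^12 + (-1)·ω_6^16 + (-2)·ω_6^20

X[4] = 8.0000+1.7321i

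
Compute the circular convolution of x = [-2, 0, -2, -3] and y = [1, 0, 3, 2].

(x ⊛ y)[n] = Σ(m=0 to 3) x[m] · y[(n-m) mod 4]

Computing each output sample:
(x ⊛ y)[0] = -8
(x ⊛ y)[1] = -13
(x ⊛ y)[2] = -14
(x ⊛ y)[3] = -7

x ⊛ y = [-8, -13, -14, -7]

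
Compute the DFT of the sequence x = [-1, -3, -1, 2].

X[k] = Σ(n=0 to 3) x[n] · ω_4^(nk)
where ω_4 = e^(-2πi/4)

Computing each X[k]:
X[0] = -3
X[1] = 5i
X[2] = -1
X[3] = -5i

X = [-3, 5i, -1, -5i]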